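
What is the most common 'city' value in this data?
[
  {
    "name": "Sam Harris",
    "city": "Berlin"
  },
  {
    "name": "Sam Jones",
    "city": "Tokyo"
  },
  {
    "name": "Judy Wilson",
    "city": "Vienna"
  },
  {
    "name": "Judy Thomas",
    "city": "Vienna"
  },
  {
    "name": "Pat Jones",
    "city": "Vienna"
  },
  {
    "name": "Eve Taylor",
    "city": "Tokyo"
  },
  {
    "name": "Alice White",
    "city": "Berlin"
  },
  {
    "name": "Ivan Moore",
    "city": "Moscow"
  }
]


Counting 'city' values across 8 records:

  Vienna: 3 ###
  Berlin: 2 ##
  Tokyo: 2 ##
  Moscow: 1 #

Most common: Vienna (3 times)

Vienna (3 times)


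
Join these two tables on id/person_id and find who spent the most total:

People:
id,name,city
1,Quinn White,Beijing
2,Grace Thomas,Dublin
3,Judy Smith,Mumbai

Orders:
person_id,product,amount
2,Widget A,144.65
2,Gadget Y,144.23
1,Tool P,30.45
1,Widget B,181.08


Join on: people.id = orders.person_id

Joined rows:
  Grace Thomas (Dublin) bought Widget A for $144.65
  Grace Thomas (Dublin) bought Gadget Y for $144.23
  Quinn White (Beijing) bought Tool P for $30.45
  Quinn White (Beijing) bought Widget B for $181.08

Total per person:
  Grace Thomas: $288.88
  Quinn White: $211.53

Top spender: Grace Thomas ($288.88)

Grace Thomas ($288.88)


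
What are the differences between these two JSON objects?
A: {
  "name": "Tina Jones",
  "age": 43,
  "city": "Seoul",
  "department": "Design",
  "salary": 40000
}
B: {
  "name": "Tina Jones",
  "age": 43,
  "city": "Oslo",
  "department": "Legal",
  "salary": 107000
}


Comparing each field (in key order):
  name: same
  age: same
  city: DIFFERENT
  department: DIFFERENT
  salary: DIFFERENT
Differences:
  city: Seoul -> Oslo
  department: Design -> Legal
  salary: 40000 -> 107000

3 field(s) changed

3 changes: city, department, salary


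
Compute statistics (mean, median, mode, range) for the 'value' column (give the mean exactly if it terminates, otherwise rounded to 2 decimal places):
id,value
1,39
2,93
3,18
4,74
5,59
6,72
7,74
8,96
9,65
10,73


Data: [39, 93, 18, 74, 59, 72, 74, 96, 65, 73]
Count: 10
Sum: 663
Mean: 663/10 = 66.3
Sorted: [18, 39, 59, 65, 72, 73, 74, 74, 93, 96]
Median: 72.5
Mode: 74 (2 times)
Range: 96 - 18 = 78
Min: 18, Max: 96

mean=66.3, median=72.5, mode=74, range=78


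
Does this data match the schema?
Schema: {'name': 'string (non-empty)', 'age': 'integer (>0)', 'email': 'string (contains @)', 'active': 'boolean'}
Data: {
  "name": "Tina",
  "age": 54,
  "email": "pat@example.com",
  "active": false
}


Validating each field against schema:
  name: OK (non-empty string)
  age: OK (positive integer)
  email: OK (string with @)
  active: OK (boolean)

Result: VALID

VALID


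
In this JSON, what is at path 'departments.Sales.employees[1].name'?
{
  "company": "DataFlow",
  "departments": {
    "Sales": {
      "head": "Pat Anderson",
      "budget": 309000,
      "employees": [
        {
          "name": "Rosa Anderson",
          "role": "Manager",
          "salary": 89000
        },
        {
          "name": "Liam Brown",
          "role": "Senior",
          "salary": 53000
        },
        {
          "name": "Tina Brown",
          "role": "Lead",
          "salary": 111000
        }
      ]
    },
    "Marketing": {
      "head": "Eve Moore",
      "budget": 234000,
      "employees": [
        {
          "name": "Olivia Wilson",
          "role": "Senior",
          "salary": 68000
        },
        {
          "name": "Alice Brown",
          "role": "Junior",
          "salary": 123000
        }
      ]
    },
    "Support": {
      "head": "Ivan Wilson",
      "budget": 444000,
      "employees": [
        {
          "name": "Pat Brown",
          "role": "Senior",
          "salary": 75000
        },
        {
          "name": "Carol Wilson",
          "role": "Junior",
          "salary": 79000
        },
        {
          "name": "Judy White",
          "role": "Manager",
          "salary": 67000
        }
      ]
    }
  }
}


Path: departments.Sales.employees[1].name

Navigate:
  -> departments
  -> Sales
  -> employees[1].name = 'Liam Brown'

Liam Brown


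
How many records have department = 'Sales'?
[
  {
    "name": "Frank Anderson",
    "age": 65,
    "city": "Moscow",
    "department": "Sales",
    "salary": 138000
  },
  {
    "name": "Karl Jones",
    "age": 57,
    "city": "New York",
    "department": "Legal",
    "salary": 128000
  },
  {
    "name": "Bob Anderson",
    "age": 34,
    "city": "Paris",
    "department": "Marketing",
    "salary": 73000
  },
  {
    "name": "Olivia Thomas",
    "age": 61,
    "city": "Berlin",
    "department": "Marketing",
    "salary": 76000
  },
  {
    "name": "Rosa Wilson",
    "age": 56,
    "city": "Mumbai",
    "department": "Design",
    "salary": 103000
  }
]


Data: 5 records
Condition: department = 'Sales'

Checking each record:
  Frank Anderson: Sales MATCH
  Karl Jones: Legal
  Bob Anderson: Marketing
  Olivia Thomas: Marketing
  Rosa Wilson: Design

Count: 1

1


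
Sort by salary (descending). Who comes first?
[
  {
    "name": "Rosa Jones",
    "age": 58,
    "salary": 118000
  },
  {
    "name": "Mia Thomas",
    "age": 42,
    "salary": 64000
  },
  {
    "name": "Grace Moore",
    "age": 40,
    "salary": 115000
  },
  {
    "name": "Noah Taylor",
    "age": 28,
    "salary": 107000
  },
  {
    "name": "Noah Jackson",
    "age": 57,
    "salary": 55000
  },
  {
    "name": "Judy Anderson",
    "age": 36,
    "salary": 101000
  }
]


Sort by: salary (descending)

Sorted order:
  1. Rosa Jones (salary = 118000)
  2. Grace Moore (salary = 115000)
  3. Noah Taylor (salary = 107000)
  4. Judy Anderson (salary = 101000)
  5. Mia Thomas (salary = 64000)
  6. Noah Jackson (salary = 55000)

First: Rosa Jones

Rosa Jones


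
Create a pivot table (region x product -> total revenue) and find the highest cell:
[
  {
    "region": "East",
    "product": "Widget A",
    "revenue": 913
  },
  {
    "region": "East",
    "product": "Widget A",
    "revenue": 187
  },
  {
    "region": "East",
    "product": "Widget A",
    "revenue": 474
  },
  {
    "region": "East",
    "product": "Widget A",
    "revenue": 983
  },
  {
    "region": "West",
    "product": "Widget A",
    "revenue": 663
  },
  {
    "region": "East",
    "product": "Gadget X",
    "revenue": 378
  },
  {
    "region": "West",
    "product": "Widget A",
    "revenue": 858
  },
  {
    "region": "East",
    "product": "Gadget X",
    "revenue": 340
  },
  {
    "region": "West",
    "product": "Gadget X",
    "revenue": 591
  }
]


Pivot: region (rows) x product (columns) -> total revenue

     Gadget X      Widget A    
East           718          2557  
West           591          1521  

Highest: East / Widget A = $2557

East / Widget A = $2557


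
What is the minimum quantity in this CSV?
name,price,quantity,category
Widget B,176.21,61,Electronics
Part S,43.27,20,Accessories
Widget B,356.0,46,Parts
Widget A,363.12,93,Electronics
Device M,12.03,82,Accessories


Computing minimum quantity:
Values: [61, 20, 46, 93, 82]
Min = 20

20


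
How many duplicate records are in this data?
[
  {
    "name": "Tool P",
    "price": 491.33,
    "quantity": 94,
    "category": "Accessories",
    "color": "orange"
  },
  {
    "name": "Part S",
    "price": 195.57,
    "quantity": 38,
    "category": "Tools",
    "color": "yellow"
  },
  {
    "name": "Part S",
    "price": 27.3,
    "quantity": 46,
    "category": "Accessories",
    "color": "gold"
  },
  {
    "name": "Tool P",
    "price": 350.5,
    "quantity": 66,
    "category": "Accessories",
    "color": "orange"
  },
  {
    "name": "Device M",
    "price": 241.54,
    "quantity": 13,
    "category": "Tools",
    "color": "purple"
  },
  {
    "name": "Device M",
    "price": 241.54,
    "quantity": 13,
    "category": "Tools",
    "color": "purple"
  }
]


Checking 6 records for duplicates:

  Row 1: Tool P ($491.33, qty 94)
  Row 2: Part S ($195.57, qty 38)
  Row 3: Part S ($27.3, qty 46)
  Row 4: Tool P ($350.5, qty 66)
  Row 5: Device M ($241.54, qty 13)
  Row 6: Device M ($241.54, qty 13) <-- DUPLICATE

Duplicates found: 1
Unique records: 5

1 duplicates, 5 unique


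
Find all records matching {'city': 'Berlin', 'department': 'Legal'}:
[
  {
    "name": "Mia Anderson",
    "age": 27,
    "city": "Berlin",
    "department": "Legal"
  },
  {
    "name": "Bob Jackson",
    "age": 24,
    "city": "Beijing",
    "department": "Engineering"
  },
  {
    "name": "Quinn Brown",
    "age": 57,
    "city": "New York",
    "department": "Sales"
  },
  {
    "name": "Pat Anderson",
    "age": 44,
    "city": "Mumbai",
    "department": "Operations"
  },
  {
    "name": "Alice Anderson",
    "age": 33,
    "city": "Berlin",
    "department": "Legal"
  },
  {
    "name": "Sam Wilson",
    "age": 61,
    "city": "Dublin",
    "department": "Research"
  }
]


Search criteria: {'city': 'Berlin', 'department': 'Legal'}

Checking 6 records:
  Mia Anderson: {city: Berlin, department: Legal} <-- MATCH
  Bob Jackson: {city: Beijing, department: Engineering}
  Quinn Brown: {city: New York, department: Sales}
  Pat Anderson: {city: Mumbai, department: Operations}
  Alice Anderson: {city: Berlin, department: Legal} <-- MATCH
  Sam Wilson: {city: Dublin, department: Research}

Matches: ["Mia Anderson", "Alice Anderson"]

["Mia Anderson", "Alice Anderson"]


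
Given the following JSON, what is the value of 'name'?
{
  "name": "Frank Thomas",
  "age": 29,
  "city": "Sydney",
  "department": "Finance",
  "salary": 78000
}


Looking up field 'name'
Value: Frank Thomas

Frank Thomas


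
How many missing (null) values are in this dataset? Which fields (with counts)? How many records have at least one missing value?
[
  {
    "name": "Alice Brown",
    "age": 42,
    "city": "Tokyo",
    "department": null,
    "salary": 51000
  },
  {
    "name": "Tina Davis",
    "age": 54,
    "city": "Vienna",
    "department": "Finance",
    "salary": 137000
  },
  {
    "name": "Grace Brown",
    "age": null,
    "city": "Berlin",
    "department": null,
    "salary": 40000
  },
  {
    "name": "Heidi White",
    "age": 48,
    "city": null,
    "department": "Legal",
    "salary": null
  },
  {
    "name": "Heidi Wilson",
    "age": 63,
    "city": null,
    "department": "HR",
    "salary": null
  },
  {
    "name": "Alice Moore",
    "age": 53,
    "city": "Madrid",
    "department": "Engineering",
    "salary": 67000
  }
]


Checking for missing (null) values in 6 records:

  Alice Brown: department
  Tina Davis: complete
  Grace Brown: age, department
  Heidi White: city, salary
  Heidi Wilson: city, salary
  Alice Moore: complete

Per field:
  name: 0 missing
  age: 1 missing
  city: 2 missing
  department: 2 missing
  salary: 2 missing

Total missing values: 7
Records with any missing: 4

7 missing values (age: 1, city: 2, department: 2, salary: 2); 4 incomplete records


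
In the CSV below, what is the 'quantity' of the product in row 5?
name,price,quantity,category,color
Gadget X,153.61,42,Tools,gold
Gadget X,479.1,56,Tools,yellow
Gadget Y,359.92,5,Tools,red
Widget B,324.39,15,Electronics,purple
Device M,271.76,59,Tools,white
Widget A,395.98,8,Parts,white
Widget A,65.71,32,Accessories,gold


Query: Row 5 ('Device M'), column 'quantity'
Value: 59

59


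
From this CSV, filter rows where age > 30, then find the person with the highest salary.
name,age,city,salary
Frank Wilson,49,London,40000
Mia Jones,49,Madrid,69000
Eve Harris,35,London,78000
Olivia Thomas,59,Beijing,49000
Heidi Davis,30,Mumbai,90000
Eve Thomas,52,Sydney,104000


Filter: age > 30
Sort by: salary (descending)

Filtered records (5):
  Eve Thomas, age 52, salary $104000
  Eve Harris, age 35, salary $78000
  Mia Jones, age 49, salary $69000
  Olivia Thomas, age 59, salary $49000
  Frank Wilson, age 49, salary $40000

Highest salary: Eve Thomas ($104000)

Eve Thomas


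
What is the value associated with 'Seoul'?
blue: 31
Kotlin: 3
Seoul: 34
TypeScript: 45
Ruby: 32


Looking up key 'Seoul'
Value: 34

34


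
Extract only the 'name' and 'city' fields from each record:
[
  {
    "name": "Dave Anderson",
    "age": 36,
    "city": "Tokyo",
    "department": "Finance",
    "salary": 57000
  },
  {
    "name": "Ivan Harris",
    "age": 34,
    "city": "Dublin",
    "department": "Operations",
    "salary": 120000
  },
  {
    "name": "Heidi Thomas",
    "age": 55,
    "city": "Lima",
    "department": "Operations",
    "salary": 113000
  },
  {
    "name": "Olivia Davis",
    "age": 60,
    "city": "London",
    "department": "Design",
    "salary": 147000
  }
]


Original: 4 records with fields: name, age, city, department, salary
Keep: ['name', 'city']
Drop: ['age', 'department', 'salary']
Result: 4 records, 2 fields each

[
  {
    "name": "Dave Anderson",
    "city": "Tokyo"
  },
  {
    "name": "Ivan Harris",
    "city": "Dublin"
  },
  {
    "name": "Heidi Thomas",
    "city": "Lima"
  },
  {
    "name": "Olivia Davis",
    "city": "London"
  }
]


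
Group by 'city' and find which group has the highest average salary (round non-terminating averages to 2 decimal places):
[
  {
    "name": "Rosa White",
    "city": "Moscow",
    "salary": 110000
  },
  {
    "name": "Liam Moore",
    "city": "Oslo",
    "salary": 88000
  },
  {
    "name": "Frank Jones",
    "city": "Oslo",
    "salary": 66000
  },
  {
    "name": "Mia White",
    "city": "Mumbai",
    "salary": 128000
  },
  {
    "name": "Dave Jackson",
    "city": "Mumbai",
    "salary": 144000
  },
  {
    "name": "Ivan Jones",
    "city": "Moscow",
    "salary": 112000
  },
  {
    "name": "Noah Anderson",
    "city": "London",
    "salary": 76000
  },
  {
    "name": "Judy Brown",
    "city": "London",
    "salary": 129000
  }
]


Group by: city

Groups:
  London: 2 people, avg salary = 205000/2 = $102500
  Moscow: 2 people, avg salary = 222000/2 = $111000
  Mumbai: 2 people, avg salary = 272000/2 = $136000
  Oslo: 2 people, avg salary = 154000/2 = $77000

Highest average salary: Mumbai ($136000)

Mumbai ($136000)


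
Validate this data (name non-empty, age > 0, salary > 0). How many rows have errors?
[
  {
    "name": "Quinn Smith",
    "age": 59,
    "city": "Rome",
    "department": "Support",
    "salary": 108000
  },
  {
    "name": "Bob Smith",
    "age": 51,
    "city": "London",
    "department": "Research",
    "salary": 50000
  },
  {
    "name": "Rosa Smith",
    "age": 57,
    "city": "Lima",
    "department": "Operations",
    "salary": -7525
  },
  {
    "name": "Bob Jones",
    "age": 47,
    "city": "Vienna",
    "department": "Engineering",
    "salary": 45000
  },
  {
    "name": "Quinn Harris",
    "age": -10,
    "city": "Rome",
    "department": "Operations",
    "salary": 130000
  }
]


Validating 5 records:
Rules: name non-empty, age > 0, salary > 0

  Row 1 (Quinn Smith): OK
  Row 2 (Bob Smith): OK
  Row 3 (Rosa Smith): negative salary: -7525
  Row 4 (Bob Jones): OK
  Row 5 (Quinn Harris): negative age: -10

Total errors: 2

2 errors


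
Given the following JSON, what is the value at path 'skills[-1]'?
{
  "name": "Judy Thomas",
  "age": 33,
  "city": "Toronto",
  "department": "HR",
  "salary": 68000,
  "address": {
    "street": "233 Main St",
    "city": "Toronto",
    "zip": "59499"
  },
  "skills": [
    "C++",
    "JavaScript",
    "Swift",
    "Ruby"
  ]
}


Query: skills[-1]
Path: skills -> last element
Value: Ruby

Ruby


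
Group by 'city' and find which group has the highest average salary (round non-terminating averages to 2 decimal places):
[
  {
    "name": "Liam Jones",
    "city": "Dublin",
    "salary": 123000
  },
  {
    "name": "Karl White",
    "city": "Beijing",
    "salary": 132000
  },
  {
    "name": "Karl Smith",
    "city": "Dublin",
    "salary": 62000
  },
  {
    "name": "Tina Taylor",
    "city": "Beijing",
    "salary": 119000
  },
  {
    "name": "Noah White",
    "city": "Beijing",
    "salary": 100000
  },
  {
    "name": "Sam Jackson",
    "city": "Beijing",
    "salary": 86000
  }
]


Group by: city

Groups:
  Beijing: 4 people, avg salary = 437000/4 = $109250
  Dublin: 2 people, avg salary = 185000/2 = $92500

Highest average salary: Beijing ($109250)

Beijing ($109250)


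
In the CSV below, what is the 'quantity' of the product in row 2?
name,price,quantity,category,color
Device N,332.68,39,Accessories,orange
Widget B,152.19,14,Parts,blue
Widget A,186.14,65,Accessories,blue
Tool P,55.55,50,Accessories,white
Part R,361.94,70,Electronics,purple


Query: Row 2 ('Widget B'), column 'quantity'
Value: 14

14


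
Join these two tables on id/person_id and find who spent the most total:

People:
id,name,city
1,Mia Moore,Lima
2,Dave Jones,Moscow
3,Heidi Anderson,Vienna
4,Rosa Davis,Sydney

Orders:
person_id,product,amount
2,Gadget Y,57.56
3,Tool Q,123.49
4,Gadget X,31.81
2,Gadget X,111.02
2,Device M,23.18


Join on: people.id = orders.person_id

Joined rows:
  Dave Jones (Moscow) bought Gadget Y for $57.56
  Heidi Anderson (Vienna) bought Tool Q for $123.49
  Rosa Davis (Sydney) bought Gadget X for $31.81
  Dave Jones (Moscow) bought Gadget X for $111.02
  Dave Jones (Moscow) bought Device M for $23.18

Total per person:
  Dave Jones: $191.76
  Heidi Anderson: $123.49
  Rosa Davis: $31.81

Top spender: Dave Jones ($191.76)

Dave Jones ($191.76)


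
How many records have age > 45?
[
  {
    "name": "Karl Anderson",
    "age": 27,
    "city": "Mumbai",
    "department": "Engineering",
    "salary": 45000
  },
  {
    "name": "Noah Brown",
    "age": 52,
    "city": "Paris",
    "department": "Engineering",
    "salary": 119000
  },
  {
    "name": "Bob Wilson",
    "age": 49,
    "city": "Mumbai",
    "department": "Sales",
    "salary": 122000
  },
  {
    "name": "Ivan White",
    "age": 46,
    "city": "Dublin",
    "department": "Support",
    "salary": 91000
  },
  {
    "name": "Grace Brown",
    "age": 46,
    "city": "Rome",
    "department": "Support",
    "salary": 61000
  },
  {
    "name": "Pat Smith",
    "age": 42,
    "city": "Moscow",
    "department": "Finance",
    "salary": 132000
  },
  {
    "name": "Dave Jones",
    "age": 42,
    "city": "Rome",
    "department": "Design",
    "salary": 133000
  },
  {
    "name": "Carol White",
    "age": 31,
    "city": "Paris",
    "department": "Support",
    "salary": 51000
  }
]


Data: 8 records
Condition: age > 45

Checking each record:
  Karl Anderson: 27
  Noah Brown: 52 MATCH
  Bob Wilson: 49 MATCH
  Ivan White: 46 MATCH
  Grace Brown: 46 MATCH
  Pat Smith: 42
  Dave Jones: 42
  Carol White: 31

Count: 4

4


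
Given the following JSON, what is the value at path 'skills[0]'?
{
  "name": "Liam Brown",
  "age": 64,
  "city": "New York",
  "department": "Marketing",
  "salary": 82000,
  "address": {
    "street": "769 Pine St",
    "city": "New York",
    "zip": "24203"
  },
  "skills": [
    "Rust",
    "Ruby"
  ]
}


Query: skills[0]
Path: skills -> first element
Value: Rust

Rust


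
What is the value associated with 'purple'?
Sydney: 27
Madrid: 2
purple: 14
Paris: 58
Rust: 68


Looking up key 'purple'
Value: 14

14


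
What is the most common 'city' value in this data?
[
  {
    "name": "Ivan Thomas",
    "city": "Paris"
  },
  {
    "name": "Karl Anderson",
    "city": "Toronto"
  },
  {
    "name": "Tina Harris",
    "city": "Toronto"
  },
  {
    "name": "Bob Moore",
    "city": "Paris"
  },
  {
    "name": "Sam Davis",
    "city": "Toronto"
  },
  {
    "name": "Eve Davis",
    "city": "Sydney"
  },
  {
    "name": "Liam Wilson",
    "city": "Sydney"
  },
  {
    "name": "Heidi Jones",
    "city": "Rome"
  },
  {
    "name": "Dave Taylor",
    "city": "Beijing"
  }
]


Counting 'city' values across 9 records:

  Toronto: 3 ###
  Paris: 2 ##
  Sydney: 2 ##
  Rome: 1 #
  Beijing: 1 #

Most common: Toronto (3 times)

Toronto (3 times)


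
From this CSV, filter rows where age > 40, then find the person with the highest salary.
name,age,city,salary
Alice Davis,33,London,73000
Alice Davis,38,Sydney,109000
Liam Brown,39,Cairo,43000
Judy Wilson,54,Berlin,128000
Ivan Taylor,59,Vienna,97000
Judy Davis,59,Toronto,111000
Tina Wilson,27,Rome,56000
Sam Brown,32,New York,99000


Filter: age > 40
Sort by: salary (descending)

Filtered records (3):
  Judy Wilson, age 54, salary $128000
  Judy Davis, age 59, salary $111000
  Ivan Taylor, age 59, salary $97000

Highest salary: Judy Wilson ($128000)

Judy Wilson


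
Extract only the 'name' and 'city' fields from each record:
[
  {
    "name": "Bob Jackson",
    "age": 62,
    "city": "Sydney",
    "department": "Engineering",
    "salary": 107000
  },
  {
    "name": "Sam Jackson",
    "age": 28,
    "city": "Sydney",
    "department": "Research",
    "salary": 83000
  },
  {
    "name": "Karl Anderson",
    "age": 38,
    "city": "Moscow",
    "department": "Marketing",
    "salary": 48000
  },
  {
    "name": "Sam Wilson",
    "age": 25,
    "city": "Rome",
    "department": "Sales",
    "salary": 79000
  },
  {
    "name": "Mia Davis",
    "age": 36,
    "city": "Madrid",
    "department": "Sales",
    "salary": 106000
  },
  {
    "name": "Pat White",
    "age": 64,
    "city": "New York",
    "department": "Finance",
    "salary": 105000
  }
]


Original: 6 records with fields: name, age, city, department, salary
Keep: ['name', 'city']
Drop: ['age', 'department', 'salary']
Result: 6 records, 2 fields each

[
  {
    "name": "Bob Jackson",
    "city": "Sydney"
  },
  {
    "name": "Sam Jackson",
    "city": "Sydney"
  },
  {
    "name": "Karl Anderson",
    "city": "Moscow"
  },
  {
    "name": "Sam Wilson",
    "city": "Rome"
  },
  {
    "name": "Mia Davis",
    "city": "Madrid"
  },
  {
    "name": "Pat White",
    "city": "New York"
  }
]


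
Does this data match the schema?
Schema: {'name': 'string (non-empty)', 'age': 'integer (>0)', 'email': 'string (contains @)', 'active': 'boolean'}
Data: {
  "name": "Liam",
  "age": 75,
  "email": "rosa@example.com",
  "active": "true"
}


Validating each field against schema:
  name: OK (non-empty string)
  age: OK (positive integer)
  email: OK (string with @)
  active: FAIL ("true" is not a boolean)

Result: INVALID (1 error: active)

INVALID (1 error: active)


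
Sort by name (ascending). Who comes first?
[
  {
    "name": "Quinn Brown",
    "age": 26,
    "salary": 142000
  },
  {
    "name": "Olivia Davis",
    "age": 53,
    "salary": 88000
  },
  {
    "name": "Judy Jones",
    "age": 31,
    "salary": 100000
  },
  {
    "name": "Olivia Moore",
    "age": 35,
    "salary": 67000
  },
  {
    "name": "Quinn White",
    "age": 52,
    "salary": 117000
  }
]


Sort by: name (ascending)

Sorted order:
  1. Judy Jones (name = Judy Jones)
  2. Olivia Davis (name = Olivia Davis)
  3. Olivia Moore (name = Olivia Moore)
  4. Quinn Brown (name = Quinn Brown)
  5. Quinn White (name = Quinn White)

First: Judy Jones

Judy Jones


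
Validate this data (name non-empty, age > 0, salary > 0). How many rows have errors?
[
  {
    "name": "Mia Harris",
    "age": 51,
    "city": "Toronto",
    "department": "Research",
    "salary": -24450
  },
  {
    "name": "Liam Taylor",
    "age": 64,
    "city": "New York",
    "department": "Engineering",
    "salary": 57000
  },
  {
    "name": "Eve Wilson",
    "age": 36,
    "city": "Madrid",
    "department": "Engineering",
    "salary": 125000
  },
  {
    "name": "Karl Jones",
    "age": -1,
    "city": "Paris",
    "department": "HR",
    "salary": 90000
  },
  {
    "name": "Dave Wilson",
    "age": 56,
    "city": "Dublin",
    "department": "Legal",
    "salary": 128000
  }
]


Validating 5 records:
Rules: name non-empty, age > 0, salary > 0

  Row 1 (Mia Harris): negative salary: -24450
  Row 2 (Liam Taylor): OK
  Row 3 (Eve Wilson): OK
  Row 4 (Karl Jones): negative age: -1
  Row 5 (Dave Wilson): OK

Total errors: 2

2 errors


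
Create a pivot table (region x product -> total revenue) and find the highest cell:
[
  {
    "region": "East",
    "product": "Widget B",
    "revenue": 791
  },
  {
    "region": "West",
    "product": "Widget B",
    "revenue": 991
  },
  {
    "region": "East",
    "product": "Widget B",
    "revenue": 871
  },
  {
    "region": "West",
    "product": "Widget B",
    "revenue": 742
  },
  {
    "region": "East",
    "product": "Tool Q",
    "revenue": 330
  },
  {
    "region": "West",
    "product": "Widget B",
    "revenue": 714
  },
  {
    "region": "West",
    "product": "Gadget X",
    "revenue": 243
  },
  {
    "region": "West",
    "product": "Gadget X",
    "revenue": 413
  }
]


Pivot: region (rows) x product (columns) -> total revenue

     Gadget X      Tool Q        Widget B    
East             0           330          1662  
West           656             0          2447  

Highest: West / Widget B = $2447

West / Widget B = $2447


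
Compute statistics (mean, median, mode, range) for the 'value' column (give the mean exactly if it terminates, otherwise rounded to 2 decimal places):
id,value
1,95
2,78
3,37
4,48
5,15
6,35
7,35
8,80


Data: [95, 78, 37, 48, 15, 35, 35, 80]
Count: 8
Sum: 423
Mean: 423/8 = 52.875
Sorted: [15, 35, 35, 37, 48, 78, 80, 95]
Median: 42.5
Mode: 35 (2 times)
Range: 95 - 15 = 80
Min: 15, Max: 95

mean=52.875, median=42.5, mode=35, range=80


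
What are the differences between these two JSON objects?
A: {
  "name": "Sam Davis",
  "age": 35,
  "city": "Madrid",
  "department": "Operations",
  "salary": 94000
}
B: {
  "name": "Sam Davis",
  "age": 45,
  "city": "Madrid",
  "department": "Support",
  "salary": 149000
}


Comparing each field (in key order):
  name: same
  age: DIFFERENT
  city: same
  department: DIFFERENT
  salary: DIFFERENT
Differences:
  age: 35 -> 45
  department: Operations -> Support
  salary: 94000 -> 149000

3 field(s) changed

3 changes: age, department, salary


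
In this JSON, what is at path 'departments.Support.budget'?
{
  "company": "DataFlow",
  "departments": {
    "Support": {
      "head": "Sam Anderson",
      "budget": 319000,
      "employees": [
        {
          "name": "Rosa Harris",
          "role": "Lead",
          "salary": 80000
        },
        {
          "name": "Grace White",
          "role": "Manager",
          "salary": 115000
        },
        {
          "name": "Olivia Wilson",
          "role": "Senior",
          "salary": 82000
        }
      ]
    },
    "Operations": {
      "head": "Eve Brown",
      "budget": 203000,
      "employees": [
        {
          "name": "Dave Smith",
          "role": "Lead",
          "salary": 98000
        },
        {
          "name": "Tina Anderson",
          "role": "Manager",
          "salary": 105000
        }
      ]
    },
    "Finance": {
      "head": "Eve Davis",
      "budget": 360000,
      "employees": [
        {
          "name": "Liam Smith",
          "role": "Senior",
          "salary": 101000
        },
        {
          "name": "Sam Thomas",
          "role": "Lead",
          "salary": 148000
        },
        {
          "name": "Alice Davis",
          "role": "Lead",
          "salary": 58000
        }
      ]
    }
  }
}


Path: departments.Support.budget

Navigate:
  -> departments
  -> Support
  -> budget = 319000

319000


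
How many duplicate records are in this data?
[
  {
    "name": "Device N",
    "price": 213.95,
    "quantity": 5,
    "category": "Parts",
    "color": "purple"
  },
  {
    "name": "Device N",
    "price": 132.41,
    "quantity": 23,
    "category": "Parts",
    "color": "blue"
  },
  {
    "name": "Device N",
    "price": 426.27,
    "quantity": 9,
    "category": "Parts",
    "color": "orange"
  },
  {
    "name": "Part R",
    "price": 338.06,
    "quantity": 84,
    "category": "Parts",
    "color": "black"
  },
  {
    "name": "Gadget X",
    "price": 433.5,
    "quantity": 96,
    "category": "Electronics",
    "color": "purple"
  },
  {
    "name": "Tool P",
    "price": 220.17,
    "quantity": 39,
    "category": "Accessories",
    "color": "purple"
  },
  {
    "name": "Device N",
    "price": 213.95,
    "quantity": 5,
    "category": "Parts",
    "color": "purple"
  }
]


Checking 7 records for duplicates:

  Row 1: Device N ($213.95, qty 5)
  Row 2: Device N ($132.41, qty 23)
  Row 3: Device N ($426.27, qty 9)
  Row 4: Part R ($338.06, qty 84)
  Row 5: Gadget X ($433.5, qty 96)
  Row 6: Tool P ($220.17, qty 39)
  Row 7: Device N ($213.95, qty 5) <-- DUPLICATE

Duplicates found: 1
Unique records: 6

1 duplicates, 6 unique


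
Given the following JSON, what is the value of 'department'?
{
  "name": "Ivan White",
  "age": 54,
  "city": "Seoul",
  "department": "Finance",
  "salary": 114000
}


Looking up field 'department'
Value: Finance

Finance


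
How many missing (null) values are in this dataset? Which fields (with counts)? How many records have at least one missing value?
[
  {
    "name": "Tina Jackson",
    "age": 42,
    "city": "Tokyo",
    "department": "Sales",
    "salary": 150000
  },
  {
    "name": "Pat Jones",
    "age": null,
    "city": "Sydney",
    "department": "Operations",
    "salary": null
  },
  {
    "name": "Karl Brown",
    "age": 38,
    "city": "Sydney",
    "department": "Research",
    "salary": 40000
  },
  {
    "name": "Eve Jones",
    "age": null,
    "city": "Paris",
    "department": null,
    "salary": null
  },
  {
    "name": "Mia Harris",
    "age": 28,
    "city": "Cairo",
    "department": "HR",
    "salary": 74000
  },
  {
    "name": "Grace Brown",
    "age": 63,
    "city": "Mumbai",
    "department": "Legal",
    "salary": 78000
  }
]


Checking for missing (null) values in 6 records:

  Tina Jackson: complete
  Pat Jones: age, salary
  Karl Brown: complete
  Eve Jones: age, department, salary
  Mia Harris: complete
  Grace Brown: complete

Per field:
  name: 0 missing
  age: 2 missing
  city: 0 missing
  department: 1 missing
  salary: 2 missing

Total missing values: 5
Records with any missing: 2

5 missing values (age: 2, department: 1, salary: 2); 2 incomplete records


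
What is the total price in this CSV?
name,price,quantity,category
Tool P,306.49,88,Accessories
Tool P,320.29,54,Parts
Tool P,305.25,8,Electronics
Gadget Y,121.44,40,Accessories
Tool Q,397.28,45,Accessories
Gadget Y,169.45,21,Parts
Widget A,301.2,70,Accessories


Computing total price:
Values: [306.49, 320.29, 305.25, 121.44, 397.28, 169.45, 301.2]
Sum = 1921.40

1921.40


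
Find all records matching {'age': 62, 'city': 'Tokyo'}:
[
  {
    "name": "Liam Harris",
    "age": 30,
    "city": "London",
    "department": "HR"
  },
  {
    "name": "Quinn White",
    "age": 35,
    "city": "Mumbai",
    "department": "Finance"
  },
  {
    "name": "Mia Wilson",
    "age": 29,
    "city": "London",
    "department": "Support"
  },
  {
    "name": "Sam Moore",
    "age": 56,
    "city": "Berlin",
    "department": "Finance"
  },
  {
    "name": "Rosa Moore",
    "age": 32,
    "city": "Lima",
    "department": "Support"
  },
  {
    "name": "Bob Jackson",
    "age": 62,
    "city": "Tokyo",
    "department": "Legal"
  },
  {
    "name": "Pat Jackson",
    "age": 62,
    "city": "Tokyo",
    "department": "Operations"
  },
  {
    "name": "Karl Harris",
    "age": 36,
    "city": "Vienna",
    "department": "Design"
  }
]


Search criteria: {'age': 62, 'city': 'Tokyo'}

Checking 8 records:
  Liam Harris: {age: 30, city: London}
  Quinn White: {age: 35, city: Mumbai}
  Mia Wilson: {age: 29, city: London}
  Sam Moore: {age: 56, city: Berlin}
  Rosa Moore: {age: 32, city: Lima}
  Bob Jackson: {age: 62, city: Tokyo} <-- MATCH
  Pat Jackson: {age: 62, city: Tokyo} <-- MATCH
  Karl Harris: {age: 36, city: Vienna}

Matches: ["Bob Jackson", "Pat Jackson"]

["Bob Jackson", "Pat Jackson"]


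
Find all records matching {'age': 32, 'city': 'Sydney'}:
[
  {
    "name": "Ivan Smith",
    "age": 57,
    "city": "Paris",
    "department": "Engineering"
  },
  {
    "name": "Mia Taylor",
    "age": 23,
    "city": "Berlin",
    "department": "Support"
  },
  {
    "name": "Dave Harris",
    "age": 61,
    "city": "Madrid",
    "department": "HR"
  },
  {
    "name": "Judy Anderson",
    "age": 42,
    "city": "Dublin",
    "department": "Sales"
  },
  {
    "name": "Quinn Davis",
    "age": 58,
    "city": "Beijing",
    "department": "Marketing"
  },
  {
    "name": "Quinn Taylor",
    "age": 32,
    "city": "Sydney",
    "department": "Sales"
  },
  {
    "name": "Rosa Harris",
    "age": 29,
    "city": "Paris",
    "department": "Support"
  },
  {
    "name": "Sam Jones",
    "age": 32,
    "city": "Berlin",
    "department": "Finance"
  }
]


Search criteria: {'age': 32, 'city': 'Sydney'}

Checking 8 records:
  Ivan Smith: {age: 57, city: Paris}
  Mia Taylor: {age: 23, city: Berlin}
  Dave Harris: {age: 61, city: Madrid}
  Judy Anderson: {age: 42, city: Dublin}
  Quinn Davis: {age: 58, city: Beijing}
  Quinn Taylor: {age: 32, city: Sydney} <-- MATCH
  Rosa Harris: {age: 29, city: Paris}
  Sam Jones: {age: 32, city: Berlin}

Matches: ["Quinn Taylor"]

["Quinn Taylor"]


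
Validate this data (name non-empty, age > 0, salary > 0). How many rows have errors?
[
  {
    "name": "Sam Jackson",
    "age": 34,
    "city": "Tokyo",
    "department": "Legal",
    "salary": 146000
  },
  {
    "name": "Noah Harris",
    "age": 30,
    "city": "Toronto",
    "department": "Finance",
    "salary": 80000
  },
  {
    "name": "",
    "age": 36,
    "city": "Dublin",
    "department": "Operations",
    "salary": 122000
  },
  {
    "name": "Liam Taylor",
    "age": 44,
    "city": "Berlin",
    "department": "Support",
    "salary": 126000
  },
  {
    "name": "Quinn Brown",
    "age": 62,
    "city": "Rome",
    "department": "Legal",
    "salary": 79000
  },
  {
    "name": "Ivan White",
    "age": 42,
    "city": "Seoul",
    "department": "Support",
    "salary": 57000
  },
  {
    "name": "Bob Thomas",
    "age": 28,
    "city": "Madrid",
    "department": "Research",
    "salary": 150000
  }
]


Validating 7 records:
Rules: name non-empty, age > 0, salary > 0

  Row 1 (Sam Jackson): OK
  Row 2 (Noah Harris): OK
  Row 3 (???): empty name
  Row 4 (Liam Taylor): OK
  Row 5 (Quinn Brown): OK
  Row 6 (Ivan White): OK
  Row 7 (Bob Thomas): OK

Total errors: 1

1 errors


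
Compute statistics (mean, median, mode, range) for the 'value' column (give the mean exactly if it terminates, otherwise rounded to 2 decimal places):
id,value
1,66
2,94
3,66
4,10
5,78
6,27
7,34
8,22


Data: [66, 94, 66, 10, 78, 27, 34, 22]
Count: 8
Sum: 397
Mean: 397/8 = 49.625
Sorted: [10, 22, 27, 34, 66, 66, 78, 94]
Median: 50.0
Mode: 66 (2 times)
Range: 94 - 10 = 84
Min: 10, Max: 94

mean=49.625, median=50.0, mode=66, range=84


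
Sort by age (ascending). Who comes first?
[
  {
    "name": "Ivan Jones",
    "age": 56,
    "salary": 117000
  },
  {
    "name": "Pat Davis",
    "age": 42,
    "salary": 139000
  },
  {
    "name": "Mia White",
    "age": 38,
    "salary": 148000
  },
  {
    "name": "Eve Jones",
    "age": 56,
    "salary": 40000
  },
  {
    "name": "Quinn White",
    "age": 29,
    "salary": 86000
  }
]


Sort by: age (ascending)

Sorted order:
  1. Quinn White (age = 29)
  2. Mia White (age = 38)
  3. Pat Davis (age = 42)
  4. Ivan Jones (age = 56)
  5. Eve Jones (age = 56)

First: Quinn White

Quinn White


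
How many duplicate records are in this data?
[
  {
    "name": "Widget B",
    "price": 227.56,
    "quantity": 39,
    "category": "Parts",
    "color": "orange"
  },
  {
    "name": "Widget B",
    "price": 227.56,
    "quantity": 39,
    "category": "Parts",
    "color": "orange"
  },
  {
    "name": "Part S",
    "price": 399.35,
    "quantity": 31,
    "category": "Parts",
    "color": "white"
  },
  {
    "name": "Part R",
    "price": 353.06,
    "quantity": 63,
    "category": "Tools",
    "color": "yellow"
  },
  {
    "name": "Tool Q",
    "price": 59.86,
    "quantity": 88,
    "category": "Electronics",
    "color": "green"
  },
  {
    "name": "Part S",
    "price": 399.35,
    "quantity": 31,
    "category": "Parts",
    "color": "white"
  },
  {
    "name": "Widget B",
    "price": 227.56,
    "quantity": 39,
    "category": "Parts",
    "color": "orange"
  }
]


Checking 7 records for duplicates:

  Row 1: Widget B ($227.56, qty 39)
  Row 2: Widget B ($227.56, qty 39) <-- DUPLICATE
  Row 3: Part S ($399.35, qty 31)
  Row 4: Part R ($353.06, qty 63)
  Row 5: Tool Q ($59.86, qty 88)
  Row 6: Part S ($399.35, qty 31) <-- DUPLICATE
  Row 7: Widget B ($227.56, qty 39) <-- DUPLICATE

Duplicates found: 3
Unique records: 4

3 duplicates, 4 unique


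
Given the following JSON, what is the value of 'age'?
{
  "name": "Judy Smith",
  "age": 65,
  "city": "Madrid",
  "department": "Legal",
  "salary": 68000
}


Looking up field 'age'
Value: 65

65


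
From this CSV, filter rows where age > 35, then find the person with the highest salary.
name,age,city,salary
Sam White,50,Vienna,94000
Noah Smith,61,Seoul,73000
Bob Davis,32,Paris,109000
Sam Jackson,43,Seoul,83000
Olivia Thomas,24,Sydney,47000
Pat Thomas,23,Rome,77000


Filter: age > 35
Sort by: salary (descending)

Filtered records (3):
  Sam White, age 50, salary $94000
  Sam Jackson, age 43, salary $83000
  Noah Smith, age 61, salary $73000

Highest salary: Sam White ($94000)

Sam White


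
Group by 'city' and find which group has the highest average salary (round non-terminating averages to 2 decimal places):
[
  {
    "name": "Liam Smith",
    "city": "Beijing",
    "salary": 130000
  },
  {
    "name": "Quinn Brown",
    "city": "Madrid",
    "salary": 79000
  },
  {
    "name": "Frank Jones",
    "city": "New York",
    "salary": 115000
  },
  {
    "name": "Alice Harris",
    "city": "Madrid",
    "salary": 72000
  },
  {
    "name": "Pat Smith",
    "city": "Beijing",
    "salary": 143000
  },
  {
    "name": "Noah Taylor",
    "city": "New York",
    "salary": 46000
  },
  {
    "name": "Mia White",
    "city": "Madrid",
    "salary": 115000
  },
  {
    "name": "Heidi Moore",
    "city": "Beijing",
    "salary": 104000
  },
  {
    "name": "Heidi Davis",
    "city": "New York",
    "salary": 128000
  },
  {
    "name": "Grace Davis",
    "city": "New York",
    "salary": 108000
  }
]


Group by: city

Groups:
  Beijing: 3 people, avg salary = 377000/3 ≈ $125666.67
  Madrid: 3 people, avg salary = 266000/3 ≈ $88666.67
  New York: 4 people, avg salary = 397000/4 = $99250

Highest average salary: Beijing (≈$125666.67)

Beijing (≈$125666.67)


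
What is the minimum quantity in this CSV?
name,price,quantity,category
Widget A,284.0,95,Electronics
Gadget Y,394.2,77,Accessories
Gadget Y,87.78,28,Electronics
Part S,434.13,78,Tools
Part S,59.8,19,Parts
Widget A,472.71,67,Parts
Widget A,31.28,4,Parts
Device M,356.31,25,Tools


Computing minimum quantity:
Values: [95, 77, 28, 78, 19, 67, 4, 25]
Min = 4

4


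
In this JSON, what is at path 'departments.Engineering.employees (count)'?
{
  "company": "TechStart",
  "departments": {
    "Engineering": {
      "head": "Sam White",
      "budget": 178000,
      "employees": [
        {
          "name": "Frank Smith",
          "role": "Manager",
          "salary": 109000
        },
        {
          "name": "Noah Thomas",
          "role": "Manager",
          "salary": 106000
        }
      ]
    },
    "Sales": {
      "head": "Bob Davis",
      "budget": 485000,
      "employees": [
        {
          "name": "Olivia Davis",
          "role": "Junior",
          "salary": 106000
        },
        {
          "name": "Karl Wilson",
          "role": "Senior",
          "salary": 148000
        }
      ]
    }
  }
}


Path: departments.Engineering.employees (count)

Navigate:
  -> departments
  -> Engineering
  -> employees (array, length 2)

2


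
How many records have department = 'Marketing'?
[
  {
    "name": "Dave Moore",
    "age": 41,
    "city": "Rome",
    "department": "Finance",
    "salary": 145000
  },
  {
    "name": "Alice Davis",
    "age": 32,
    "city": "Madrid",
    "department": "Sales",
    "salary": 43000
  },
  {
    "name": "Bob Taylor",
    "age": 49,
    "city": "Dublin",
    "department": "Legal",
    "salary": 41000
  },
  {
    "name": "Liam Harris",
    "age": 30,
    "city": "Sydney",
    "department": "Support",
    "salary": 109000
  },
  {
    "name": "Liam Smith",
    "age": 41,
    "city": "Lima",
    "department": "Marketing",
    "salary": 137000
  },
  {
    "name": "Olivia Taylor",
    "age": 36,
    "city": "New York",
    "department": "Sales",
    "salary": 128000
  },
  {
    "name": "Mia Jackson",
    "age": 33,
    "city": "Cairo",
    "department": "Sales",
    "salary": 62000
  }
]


Data: 7 records
Condition: department = 'Marketing'

Checking each record:
  Dave Moore: Finance
  Alice Davis: Sales
  Bob Taylor: Legal
  Liam Harris: Support
  Liam Smith: Marketing MATCH
  Olivia Taylor: Sales
  Mia Jackson: Sales

Count: 1

1
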